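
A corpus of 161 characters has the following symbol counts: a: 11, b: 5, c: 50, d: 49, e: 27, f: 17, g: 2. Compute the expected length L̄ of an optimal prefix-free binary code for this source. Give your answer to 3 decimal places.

2.373 bits/symbol

Probabilities are the counts divided by 161.
Repeatedly combine the two least-probable nodes; the expected code length is the sum of the merged weights.
merge 2/161 + 5/161 → 1/23
merge 1/23 + 11/161 → 18/161
merge 17/161 + 18/161 → 5/23
merge 27/161 + 5/23 → 62/161
merge 7/23 + 50/161 → 99/161
merge 62/161 + 99/161 → 1
L = 1/23 + 18/161 + 5/23 + 62/161 + 99/161 + 1 = 382/161 ≈ 2.373 bits/symbol.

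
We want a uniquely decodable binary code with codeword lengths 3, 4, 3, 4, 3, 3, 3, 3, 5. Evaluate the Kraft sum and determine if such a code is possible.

0.90625; yes

With common denominator 2^5 = 32: Σ 2^(−ℓᵢ) = 4/32 + 2/32 + 4/32 + 2/32 + 4/32 + 4/32 + 4/32 + 4/32 + 1/32 = 29/32 = 0.90625.
Kraft's inequality requires Σ ≤ 1; here Σ = 0.90625 ≤ 1, so such a prefix code exists.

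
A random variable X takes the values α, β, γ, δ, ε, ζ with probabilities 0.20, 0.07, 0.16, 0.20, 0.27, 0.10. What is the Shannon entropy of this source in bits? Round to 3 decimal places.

H = −Σ pᵢ log₂ pᵢ.
−0.20·log₂(0.20) = 0.4644
−0.07·log₂(0.07) = 0.2686
−0.16·log₂(0.16) = 0.4230
−0.20·log₂(0.20) = 0.4644
−0.27·log₂(0.27) = 0.5100
−0.10·log₂(0.10) = 0.3322
Sum ≈ 2.4626 → 2.463 bits.

2.463 bits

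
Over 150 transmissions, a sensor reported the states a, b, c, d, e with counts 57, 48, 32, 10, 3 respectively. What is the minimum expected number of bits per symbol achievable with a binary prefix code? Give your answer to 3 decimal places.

Probabilities are the counts divided by 150.
Repeatedly combine the two least-probable nodes; the expected code length is the sum of the merged weights.
merge 1/50 + 1/15 → 13/150
merge 13/150 + 16/75 → 3/10
merge 3/10 + 8/25 → 31/50
merge 19/50 + 31/50 → 1
L = 13/150 + 3/10 + 31/50 + 1 = 301/150 ≈ 2.007 bits/symbol.

2.007 bits/symbol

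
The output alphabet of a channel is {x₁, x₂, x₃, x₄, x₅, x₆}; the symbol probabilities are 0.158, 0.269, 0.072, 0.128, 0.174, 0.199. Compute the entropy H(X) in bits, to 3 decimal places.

2.486 bits

H = −Σ pᵢ log₂ pᵢ.
−0.158·log₂(0.158) = 0.4206
−0.269·log₂(0.269) = 0.5096
−0.072·log₂(0.072) = 0.2733
−0.128·log₂(0.128) = 0.3796
−0.174·log₂(0.174) = 0.4390
−0.199·log₂(0.199) = 0.4635
Sum ≈ 2.4856 → 2.486 bits.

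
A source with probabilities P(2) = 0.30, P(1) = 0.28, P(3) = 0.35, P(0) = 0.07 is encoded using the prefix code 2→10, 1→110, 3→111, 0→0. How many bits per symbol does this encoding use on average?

2.56 bits/symbol

L̄ = Σ pᵢ·ℓᵢ = 0.30·2 + 0.28·3 + 0.35·3 + 0.07·1 = 2.56 bits/symbol.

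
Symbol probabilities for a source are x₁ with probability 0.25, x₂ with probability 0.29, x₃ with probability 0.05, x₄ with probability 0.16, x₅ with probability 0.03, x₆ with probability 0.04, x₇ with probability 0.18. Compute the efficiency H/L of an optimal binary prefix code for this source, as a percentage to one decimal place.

Entropy H = −Σ p log₂ p ≈ 2.4398 bits.
Huffman merges: 3/100+1/25→7/100; 1/20+7/100→3/25; 3/25+4/25→7/25; 9/50+1/4→43/100; 7/25+29/100→57/100; 43/100+57/100→1. L = 247/100 ≈ 2.4700.
Efficiency = H/L = 2.4398/2.4700 = 98.8%.

98.8%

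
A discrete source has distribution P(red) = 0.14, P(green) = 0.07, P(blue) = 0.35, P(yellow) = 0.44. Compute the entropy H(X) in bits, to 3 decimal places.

1.717 bits

H = −Σ pᵢ log₂ pᵢ.
−0.14·log₂(0.14) = 0.3971
−0.07·log₂(0.07) = 0.2686
−0.35·log₂(0.35) = 0.5301
−0.44·log₂(0.44) = 0.5211
Sum ≈ 1.7169 → 1.717 bits.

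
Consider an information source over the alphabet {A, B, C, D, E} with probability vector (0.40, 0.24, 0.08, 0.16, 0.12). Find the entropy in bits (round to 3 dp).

2.104 bits

H = −Σ pᵢ log₂ pᵢ.
−0.40·log₂(0.40) = 0.5288
−0.24·log₂(0.24) = 0.4941
−0.08·log₂(0.08) = 0.2915
−0.16·log₂(0.16) = 0.4230
−0.12·log₂(0.12) = 0.3671
Sum ≈ 2.1045 → 2.104 bits.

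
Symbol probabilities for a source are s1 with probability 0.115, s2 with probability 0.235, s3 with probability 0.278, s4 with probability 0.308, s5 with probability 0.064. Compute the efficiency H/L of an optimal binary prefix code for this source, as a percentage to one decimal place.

Entropy H = −Σ p log₂ p ≈ 2.1403 bits.
Huffman merges: 8/125+23/200→179/1000; 179/1000+47/200→207/500; 139/500+77/250→293/500; 207/500+293/500→1. L = 2179/1000 ≈ 2.1790.
Efficiency = H/L = 2.1403/2.1790 = 98.2%.

98.2%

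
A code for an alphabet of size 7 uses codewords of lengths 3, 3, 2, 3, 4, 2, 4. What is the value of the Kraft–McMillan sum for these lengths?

With common denominator 2^4 = 16: Σ 2^(−ℓᵢ) = 2/16 + 2/16 + 4/16 + 2/16 + 1/16 + 4/16 + 1/16 = 16/16 = 1.

1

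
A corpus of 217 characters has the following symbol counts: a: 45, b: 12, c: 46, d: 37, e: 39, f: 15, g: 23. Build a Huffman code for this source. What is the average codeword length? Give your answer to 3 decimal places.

2.705 bits/symbol

Probabilities are the counts divided by 217.
Repeatedly combine the two least-probable nodes; the expected code length is the sum of the merged weights.
merge 12/217 + 15/217 → 27/217
merge 23/217 + 27/217 → 50/217
merge 37/217 + 39/217 → 76/217
merge 45/217 + 46/217 → 13/31
merge 50/217 + 76/217 → 18/31
merge 13/31 + 18/31 → 1
L = 27/217 + 50/217 + 76/217 + 13/31 + 18/31 + 1 = 587/217 ≈ 2.705 bits/symbol.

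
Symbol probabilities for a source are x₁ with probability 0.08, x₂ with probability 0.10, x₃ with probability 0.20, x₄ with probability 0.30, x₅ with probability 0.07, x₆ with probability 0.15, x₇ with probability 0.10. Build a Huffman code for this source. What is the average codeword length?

Repeatedly combine the two least-probable nodes; the expected code length is the sum of the merged weights.
merge 7/100 + 2/25 → 3/20
merge 1/10 + 1/10 → 1/5
merge 3/20 + 3/20 → 3/10
merge 1/5 + 1/5 → 2/5
merge 3/10 + 3/10 → 3/5
merge 2/5 + 3/5 → 1
L = 3/20 + 1/5 + 3/10 + 2/5 + 3/5 + 1 = 53/20 = 2.65 bits/symbol.

2.65 bits/symbol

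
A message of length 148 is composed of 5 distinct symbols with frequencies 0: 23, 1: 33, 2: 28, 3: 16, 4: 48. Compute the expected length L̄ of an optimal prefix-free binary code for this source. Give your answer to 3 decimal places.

Probabilities are the counts divided by 148.
Repeatedly combine the two least-probable nodes; the expected code length is the sum of the merged weights.
merge 4/37 + 23/148 → 39/148
merge 7/37 + 33/148 → 61/148
merge 39/148 + 12/37 → 87/148
merge 61/148 + 87/148 → 1
L = 39/148 + 61/148 + 87/148 + 1 = 335/148 ≈ 2.264 bits/symbol.

2.264 bits/symbol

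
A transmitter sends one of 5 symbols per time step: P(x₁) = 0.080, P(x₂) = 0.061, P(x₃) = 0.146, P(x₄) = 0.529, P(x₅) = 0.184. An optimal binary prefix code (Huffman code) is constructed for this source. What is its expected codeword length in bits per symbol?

Repeatedly combine the two least-probable nodes; the expected code length is the sum of the merged weights.
merge 61/1000 + 2/25 → 141/1000
merge 141/1000 + 73/500 → 287/1000
merge 23/125 + 287/1000 → 471/1000
merge 471/1000 + 529/1000 → 1
L = 141/1000 + 287/1000 + 471/1000 + 1 = 1899/1000 = 1.899 bits/symbol.

1.899 bits/symbol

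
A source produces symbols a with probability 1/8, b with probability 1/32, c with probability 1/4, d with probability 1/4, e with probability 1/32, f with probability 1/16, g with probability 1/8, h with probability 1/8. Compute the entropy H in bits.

2.6875 bits

Each probability is a power of 1/2, so log₂(1/p) is an integer.
H = Σ p·log₂(1/p) = 1/8·3 + 1/32·5 + 1/4·2 + 1/4·2 + 1/32·5 + 1/16·4 + 1/8·3 + 1/8·3 = 2.6875 bits.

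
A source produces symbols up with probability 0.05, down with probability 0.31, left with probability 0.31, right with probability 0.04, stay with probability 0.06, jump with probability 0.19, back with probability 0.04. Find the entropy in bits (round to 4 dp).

2.3340 bits

H = −Σ pᵢ log₂ pᵢ.
−0.05·log₂(0.05) = 0.2161
−0.31·log₂(0.31) = 0.5238
−0.31·log₂(0.31) = 0.5238
−0.04·log₂(0.04) = 0.1858
−0.06·log₂(0.06) = 0.2435
−0.19·log₂(0.19) = 0.4552
−0.04·log₂(0.04) = 0.1858
Sum ≈ 2.3340 → 2.3340 bits.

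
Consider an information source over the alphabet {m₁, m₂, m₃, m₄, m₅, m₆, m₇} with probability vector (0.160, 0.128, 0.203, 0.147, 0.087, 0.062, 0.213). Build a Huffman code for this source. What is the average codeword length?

Repeatedly combine the two least-probable nodes; the expected code length is the sum of the merged weights.
merge 31/500 + 87/1000 → 149/1000
merge 16/125 + 147/1000 → 11/40
merge 149/1000 + 4/25 → 309/1000
merge 203/1000 + 213/1000 → 52/125
merge 11/40 + 309/1000 → 73/125
merge 52/125 + 73/125 → 1
L = 149/1000 + 11/40 + 309/1000 + 52/125 + 73/125 + 1 = 2733/1000 = 2.733 bits/symbol.

2.733 bits/symbol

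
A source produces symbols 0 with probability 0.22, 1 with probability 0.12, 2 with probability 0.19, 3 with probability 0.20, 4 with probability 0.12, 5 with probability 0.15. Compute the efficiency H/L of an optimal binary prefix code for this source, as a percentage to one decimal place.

Entropy H = −Σ p log₂ p ≈ 2.5449 bits.
Huffman merges: 3/25+3/25→6/25; 3/20+19/100→17/50; 1/5+11/50→21/50; 6/25+17/50→29/50; 21/50+29/50→1. L = 129/50 ≈ 2.5800.
Efficiency = H/L = 2.5449/2.5800 = 98.6%.

98.6%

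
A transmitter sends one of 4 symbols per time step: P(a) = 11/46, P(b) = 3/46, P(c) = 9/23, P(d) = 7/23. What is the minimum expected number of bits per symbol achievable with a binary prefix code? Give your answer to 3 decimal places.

1.913 bits/symbol

Repeatedly combine the two least-probable nodes; the expected code length is the sum of the merged weights.
merge 3/46 + 11/46 → 7/23
merge 7/23 + 7/23 → 14/23
merge 9/23 + 14/23 → 1
L = 7/23 + 14/23 + 1 = 44/23 ≈ 1.913 bits/symbol.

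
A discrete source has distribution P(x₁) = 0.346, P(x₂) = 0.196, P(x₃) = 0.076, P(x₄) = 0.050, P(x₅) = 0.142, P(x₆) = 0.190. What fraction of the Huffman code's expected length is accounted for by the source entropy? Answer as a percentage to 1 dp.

97.9%

Entropy H = −Σ p log₂ p ≈ 2.3443 bits.
Huffman merges: 1/20+19/250→63/500; 63/500+71/500→67/250; 19/100+49/250→193/500; 67/250+173/500→307/500; 193/500+307/500→1. L = 1197/500 ≈ 2.3940.
Efficiency = H/L = 2.3443/2.3940 = 97.9%.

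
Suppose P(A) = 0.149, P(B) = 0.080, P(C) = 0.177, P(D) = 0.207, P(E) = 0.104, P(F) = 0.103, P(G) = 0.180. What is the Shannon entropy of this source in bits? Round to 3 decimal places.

2.736 bits

H = −Σ pᵢ log₂ pᵢ.
−0.149·log₂(0.149) = 0.4092
−0.080·log₂(0.080) = 0.2915
−0.177·log₂(0.177) = 0.4422
−0.207·log₂(0.207) = 0.4704
−0.104·log₂(0.104) = 0.3396
−0.103·log₂(0.103) = 0.3378
−0.180·log₂(0.180) = 0.4453
Sum ≈ 2.7360 → 2.736 bits.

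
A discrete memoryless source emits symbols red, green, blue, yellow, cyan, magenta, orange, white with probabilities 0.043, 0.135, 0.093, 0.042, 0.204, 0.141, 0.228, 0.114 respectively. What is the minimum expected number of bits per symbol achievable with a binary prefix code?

Repeatedly combine the two least-probable nodes; the expected code length is the sum of the merged weights.
merge 21/500 + 43/1000 → 17/200
merge 17/200 + 93/1000 → 89/500
merge 57/500 + 27/200 → 249/1000
merge 141/1000 + 89/500 → 319/1000
merge 51/250 + 57/250 → 54/125
merge 249/1000 + 319/1000 → 71/125
merge 54/125 + 71/125 → 1
L = 17/200 + 89/500 + 249/1000 + 319/1000 + 54/125 + 71/125 + 1 = 2831/1000 = 2.831 bits/symbol.

2.831 bits/symbol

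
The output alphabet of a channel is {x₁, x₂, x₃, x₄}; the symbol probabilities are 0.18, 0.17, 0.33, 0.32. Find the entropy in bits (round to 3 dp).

H = −Σ pᵢ log₂ pᵢ.
−0.18·log₂(0.18) = 0.4453
−0.17·log₂(0.17) = 0.4346
−0.33·log₂(0.33) = 0.5278
−0.32·log₂(0.32) = 0.5260
Sum ≈ 1.9338 → 1.934 bits.

1.934 bits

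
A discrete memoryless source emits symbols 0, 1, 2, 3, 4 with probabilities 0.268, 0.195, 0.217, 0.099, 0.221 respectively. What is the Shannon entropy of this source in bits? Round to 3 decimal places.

2.259 bits

H = −Σ pᵢ log₂ pᵢ.
−0.268·log₂(0.268) = 0.5091
−0.195·log₂(0.195) = 0.4599
−0.217·log₂(0.217) = 0.4783
−0.099·log₂(0.099) = 0.3303
−0.221·log₂(0.221) = 0.4813
Sum ≈ 2.2590 → 2.259 bits.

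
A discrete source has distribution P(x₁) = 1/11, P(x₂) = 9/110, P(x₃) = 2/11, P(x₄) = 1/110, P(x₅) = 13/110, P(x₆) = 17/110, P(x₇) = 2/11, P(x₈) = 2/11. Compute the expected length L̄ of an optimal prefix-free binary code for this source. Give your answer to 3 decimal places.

2.909 bits/symbol

Repeatedly combine the two least-probable nodes; the expected code length is the sum of the merged weights.
merge 1/110 + 9/110 → 1/11
merge 1/11 + 1/11 → 2/11
merge 13/110 + 17/110 → 3/11
merge 2/11 + 2/11 → 4/11
merge 2/11 + 2/11 → 4/11
merge 3/11 + 4/11 → 7/11
merge 4/11 + 7/11 → 1
L = 1/11 + 2/11 + 3/11 + 4/11 + 4/11 + 7/11 + 1 = 32/11 ≈ 2.909 bits/symbol.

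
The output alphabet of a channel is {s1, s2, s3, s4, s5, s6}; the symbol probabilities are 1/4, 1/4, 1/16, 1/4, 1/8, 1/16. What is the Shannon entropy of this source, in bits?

2.375 bits

Each probability is a power of 1/2, so log₂(1/p) is an integer.
H = Σ p·log₂(1/p) = 1/4·2 + 1/4·2 + 1/16·4 + 1/4·2 + 1/8·3 + 1/16·4 = 2.375 bits.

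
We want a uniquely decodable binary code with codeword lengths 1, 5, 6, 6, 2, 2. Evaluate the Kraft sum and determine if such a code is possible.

With common denominator 2^6 = 64: Σ 2^(−ℓᵢ) = 32/64 + 2/64 + 1/64 + 1/64 + 16/64 + 16/64 = 68/64 = 1.0625.
Kraft's inequality requires Σ ≤ 1; here Σ = 1.0625 > 1, so no such prefix code exists.

1.0625; no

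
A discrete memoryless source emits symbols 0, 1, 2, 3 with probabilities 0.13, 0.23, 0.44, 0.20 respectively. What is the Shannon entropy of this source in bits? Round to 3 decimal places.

H = −Σ pᵢ log₂ pᵢ.
−0.13·log₂(0.13) = 0.3826
−0.23·log₂(0.23) = 0.4877
−0.44·log₂(0.44) = 0.5211
−0.20·log₂(0.20) = 0.4644
Sum ≈ 1.8558 → 1.856 bits.

1.856 bits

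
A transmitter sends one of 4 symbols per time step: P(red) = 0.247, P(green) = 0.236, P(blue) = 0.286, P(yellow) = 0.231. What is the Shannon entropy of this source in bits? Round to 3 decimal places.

H = −Σ pᵢ log₂ pᵢ.
−0.247·log₂(0.247) = 0.4983
−0.236·log₂(0.236) = 0.4916
−0.286·log₂(0.286) = 0.5165
−0.231·log₂(0.231) = 0.4883
Sum ≈ 1.9948 → 1.995 bits.

1.995 bits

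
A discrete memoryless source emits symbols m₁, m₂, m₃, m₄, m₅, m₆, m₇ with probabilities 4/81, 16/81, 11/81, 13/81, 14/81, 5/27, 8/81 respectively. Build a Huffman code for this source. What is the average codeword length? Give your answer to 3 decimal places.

2.765 bits/symbol

Repeatedly combine the two least-probable nodes; the expected code length is the sum of the merged weights.
merge 4/81 + 8/81 → 4/27
merge 11/81 + 4/27 → 23/81
merge 13/81 + 14/81 → 1/3
merge 5/27 + 16/81 → 31/81
merge 23/81 + 1/3 → 50/81
merge 31/81 + 50/81 → 1
L = 4/27 + 23/81 + 1/3 + 31/81 + 50/81 + 1 = 224/81 ≈ 2.765 bits/symbol.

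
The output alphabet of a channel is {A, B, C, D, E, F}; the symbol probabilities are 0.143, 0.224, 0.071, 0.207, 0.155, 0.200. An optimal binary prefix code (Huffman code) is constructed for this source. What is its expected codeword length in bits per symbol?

Repeatedly combine the two least-probable nodes; the expected code length is the sum of the merged weights.
merge 71/1000 + 143/1000 → 107/500
merge 31/200 + 1/5 → 71/200
merge 207/1000 + 107/500 → 421/1000
merge 28/125 + 71/200 → 579/1000
merge 421/1000 + 579/1000 → 1
L = 107/500 + 71/200 + 421/1000 + 579/1000 + 1 = 2569/1000 = 2.569 bits/symbol.

2.569 bits/symbol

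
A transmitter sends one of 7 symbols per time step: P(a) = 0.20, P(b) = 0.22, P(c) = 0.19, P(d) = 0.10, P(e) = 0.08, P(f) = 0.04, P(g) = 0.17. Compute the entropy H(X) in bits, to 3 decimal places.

2.644 bits

H = −Σ pᵢ log₂ pᵢ.
−0.20·log₂(0.20) = 0.4644
−0.22·log₂(0.22) = 0.4806
−0.19·log₂(0.19) = 0.4552
−0.10·log₂(0.10) = 0.3322
−0.08·log₂(0.08) = 0.2915
−0.04·log₂(0.04) = 0.1858
−0.17·log₂(0.17) = 0.4346
Sum ≈ 2.6442 → 2.644 bits.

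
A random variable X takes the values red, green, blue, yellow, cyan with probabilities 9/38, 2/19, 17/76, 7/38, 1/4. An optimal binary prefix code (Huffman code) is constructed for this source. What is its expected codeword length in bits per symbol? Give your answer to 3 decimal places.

Repeatedly combine the two least-probable nodes; the expected code length is the sum of the merged weights.
merge 2/19 + 7/38 → 11/38
merge 17/76 + 9/38 → 35/76
merge 1/4 + 11/38 → 41/76
merge 35/76 + 41/76 → 1
L = 11/38 + 35/76 + 41/76 + 1 = 87/38 ≈ 2.289 bits/symbol.

2.289 bits/symbol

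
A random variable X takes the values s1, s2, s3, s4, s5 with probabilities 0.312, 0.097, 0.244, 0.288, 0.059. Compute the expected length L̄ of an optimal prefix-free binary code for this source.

Repeatedly combine the two least-probable nodes; the expected code length is the sum of the merged weights.
merge 59/1000 + 97/1000 → 39/250
merge 39/250 + 61/250 → 2/5
merge 36/125 + 39/125 → 3/5
merge 2/5 + 3/5 → 1
L = 39/250 + 2/5 + 3/5 + 1 = 539/250 = 2.156 bits/symbol.

2.156 bits/symbol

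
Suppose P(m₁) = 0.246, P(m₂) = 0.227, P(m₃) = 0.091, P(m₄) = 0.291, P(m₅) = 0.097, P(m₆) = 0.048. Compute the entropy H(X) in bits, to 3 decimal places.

H = −Σ pᵢ log₂ pᵢ.
−0.246·log₂(0.246) = 0.4977
−0.227·log₂(0.227) = 0.4856
−0.091·log₂(0.091) = 0.3147
−0.291·log₂(0.291) = 0.5182
−0.097·log₂(0.097) = 0.3265
−0.048·log₂(0.048) = 0.2103
Sum ≈ 2.3530 → 2.353 bits.

2.353 bits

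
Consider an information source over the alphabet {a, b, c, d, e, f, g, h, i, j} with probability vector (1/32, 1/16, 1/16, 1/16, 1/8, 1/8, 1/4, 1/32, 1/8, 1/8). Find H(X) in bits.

Each probability is a power of 1/2, so log₂(1/p) is an integer.
H = Σ p·log₂(1/p) = 1/32·5 + 1/16·4 + 1/16·4 + 1/16·4 + 1/8·3 + 1/8·3 + 1/4·2 + 1/32·5 + 1/8·3 + 1/8·3 = 3.0625 bits.

3.0625 bits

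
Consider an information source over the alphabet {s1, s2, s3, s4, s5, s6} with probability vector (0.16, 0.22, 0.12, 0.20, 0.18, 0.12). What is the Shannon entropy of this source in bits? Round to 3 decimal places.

2.547 bits

H = −Σ pᵢ log₂ pᵢ.
−0.16·log₂(0.16) = 0.4230
−0.22·log₂(0.22) = 0.4806
−0.12·log₂(0.12) = 0.3671
−0.20·log₂(0.20) = 0.4644
−0.18·log₂(0.18) = 0.4453
−0.12·log₂(0.12) = 0.3671
Sum ≈ 2.5474 → 2.547 bits.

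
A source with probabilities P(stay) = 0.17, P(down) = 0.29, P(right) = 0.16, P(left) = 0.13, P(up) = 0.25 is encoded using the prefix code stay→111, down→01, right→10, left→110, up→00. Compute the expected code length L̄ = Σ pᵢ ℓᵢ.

L̄ = Σ pᵢ·ℓᵢ = 0.17·3 + 0.29·2 + 0.16·2 + 0.13·3 + 0.25·2 = 2.3 bits/symbol.

2.3 bits/symbol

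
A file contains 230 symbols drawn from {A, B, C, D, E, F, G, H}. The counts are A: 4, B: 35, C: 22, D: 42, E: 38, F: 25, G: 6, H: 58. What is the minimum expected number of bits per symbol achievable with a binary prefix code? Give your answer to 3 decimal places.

2.748 bits/symbol

Probabilities are the counts divided by 230.
Repeatedly combine the two least-probable nodes; the expected code length is the sum of the merged weights.
merge 2/115 + 3/115 → 1/23
merge 1/23 + 11/115 → 16/115
merge 5/46 + 16/115 → 57/230
merge 7/46 + 19/115 → 73/230
merge 21/115 + 57/230 → 99/230
merge 29/115 + 73/230 → 131/230
merge 99/230 + 131/230 → 1
L = 1/23 + 16/115 + 57/230 + 73/230 + 99/230 + 131/230 + 1 = 316/115 ≈ 2.748 bits/symbol.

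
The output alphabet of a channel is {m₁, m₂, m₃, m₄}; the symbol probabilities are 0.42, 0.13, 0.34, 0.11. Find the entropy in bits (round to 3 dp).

1.788 bits

H = −Σ pᵢ log₂ pᵢ.
−0.42·log₂(0.42) = 0.5256
−0.13·log₂(0.13) = 0.3826
−0.34·log₂(0.34) = 0.5292
−0.11·log₂(0.11) = 0.3503
Sum ≈ 1.7878 → 1.788 bits.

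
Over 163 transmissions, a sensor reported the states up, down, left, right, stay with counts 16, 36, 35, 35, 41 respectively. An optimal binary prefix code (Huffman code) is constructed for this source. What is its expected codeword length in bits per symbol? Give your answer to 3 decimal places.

Probabilities are the counts divided by 163.
Repeatedly combine the two least-probable nodes; the expected code length is the sum of the merged weights.
merge 16/163 + 35/163 → 51/163
merge 35/163 + 36/163 → 71/163
merge 41/163 + 51/163 → 92/163
merge 71/163 + 92/163 → 1
L = 51/163 + 71/163 + 92/163 + 1 = 377/163 ≈ 2.313 bits/symbol.

2.313 bits/symbol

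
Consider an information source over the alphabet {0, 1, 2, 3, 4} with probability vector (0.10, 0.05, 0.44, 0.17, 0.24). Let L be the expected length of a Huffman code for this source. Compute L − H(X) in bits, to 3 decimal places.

0.032 bits

Entropy H = −Σ p log₂ p ≈ 1.9982 bits.
Huffman merges: 1/20+1/10→3/20; 3/20+17/100→8/25; 6/25+8/25→14/25; 11/25+14/25→1. L = 203/100 ≈ 2.0300.
L − H = 2.0300 − 1.9982 = 0.032 bits.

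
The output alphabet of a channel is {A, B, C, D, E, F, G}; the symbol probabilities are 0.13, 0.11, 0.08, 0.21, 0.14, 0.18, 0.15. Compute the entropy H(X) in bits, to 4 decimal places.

2.7502 bits

H = −Σ pᵢ log₂ pᵢ.
−0.13·log₂(0.13) = 0.3826
−0.11·log₂(0.11) = 0.3503
−0.08·log₂(0.08) = 0.2915
−0.21·log₂(0.21) = 0.4728
−0.14·log₂(0.14) = 0.3971
−0.18·log₂(0.18) = 0.4453
−0.15·log₂(0.15) = 0.4105
Sum ≈ 2.7502 → 2.7502 bits.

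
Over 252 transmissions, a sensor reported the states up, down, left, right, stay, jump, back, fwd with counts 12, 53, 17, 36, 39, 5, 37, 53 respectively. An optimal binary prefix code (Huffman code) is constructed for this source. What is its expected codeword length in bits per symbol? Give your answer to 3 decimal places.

2.782 bits/symbol

Probabilities are the counts divided by 252.
Repeatedly combine the two least-probable nodes; the expected code length is the sum of the merged weights.
merge 5/252 + 1/21 → 17/252
merge 17/252 + 17/252 → 17/126
merge 17/126 + 1/7 → 5/18
merge 37/252 + 13/84 → 19/63
merge 53/252 + 53/252 → 53/126
merge 5/18 + 19/63 → 73/126
merge 53/126 + 73/126 → 1
L = 17/252 + 17/126 + 5/18 + 19/63 + 53/126 + 73/126 + 1 = 701/252 ≈ 2.782 bits/symbol.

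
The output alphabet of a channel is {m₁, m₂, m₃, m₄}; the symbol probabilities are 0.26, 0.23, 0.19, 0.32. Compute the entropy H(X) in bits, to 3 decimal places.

1.974 bits

H = −Σ pᵢ log₂ pᵢ.
−0.26·log₂(0.26) = 0.5053
−0.23·log₂(0.23) = 0.4877
−0.19·log₂(0.19) = 0.4552
−0.32·log₂(0.32) = 0.5260
Sum ≈ 1.9742 → 1.974 bits.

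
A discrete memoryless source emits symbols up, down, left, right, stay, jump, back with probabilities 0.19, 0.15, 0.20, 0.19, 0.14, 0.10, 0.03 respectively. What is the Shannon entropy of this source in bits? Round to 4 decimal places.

2.6665 bits

H = −Σ pᵢ log₂ pᵢ.
−0.19·log₂(0.19) = 0.4552
−0.15·log₂(0.15) = 0.4105
−0.20·log₂(0.20) = 0.4644
−0.19·log₂(0.19) = 0.4552
−0.14·log₂(0.14) = 0.3971
−0.10·log₂(0.10) = 0.3322
−0.03·log₂(0.03) = 0.1518
Sum ≈ 2.6665 → 2.6665 bits.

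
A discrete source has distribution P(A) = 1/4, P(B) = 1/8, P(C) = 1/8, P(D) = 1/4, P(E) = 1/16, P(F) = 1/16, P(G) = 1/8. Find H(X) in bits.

Each probability is a power of 1/2, so log₂(1/p) is an integer.
H = Σ p·log₂(1/p) = 1/4·2 + 1/8·3 + 1/8·3 + 1/4·2 + 1/16·4 + 1/16·4 + 1/8·3 = 2.625 bits.

2.625 bits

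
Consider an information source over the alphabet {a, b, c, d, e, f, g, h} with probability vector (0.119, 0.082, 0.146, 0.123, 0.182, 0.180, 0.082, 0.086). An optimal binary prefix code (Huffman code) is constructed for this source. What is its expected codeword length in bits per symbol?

2.982 bits/symbol

Repeatedly combine the two least-probable nodes; the expected code length is the sum of the merged weights.
merge 41/500 + 41/500 → 41/250
merge 43/500 + 119/1000 → 41/200
merge 123/1000 + 73/500 → 269/1000
merge 41/250 + 9/50 → 43/125
merge 91/500 + 41/200 → 387/1000
merge 269/1000 + 43/125 → 613/1000
merge 387/1000 + 613/1000 → 1
L = 41/250 + 41/200 + 269/1000 + 43/125 + 387/1000 + 613/1000 + 1 = 1491/500 = 2.982 bits/symbol.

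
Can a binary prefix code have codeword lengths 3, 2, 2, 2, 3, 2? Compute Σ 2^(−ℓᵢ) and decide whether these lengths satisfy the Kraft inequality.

1.25; no

With common denominator 2^3 = 8: Σ 2^(−ℓᵢ) = 1/8 + 2/8 + 2/8 + 2/8 + 1/8 + 2/8 = 10/8 = 1.25.
Kraft's inequality requires Σ ≤ 1; here Σ = 1.25 > 1, so no such prefix code exists.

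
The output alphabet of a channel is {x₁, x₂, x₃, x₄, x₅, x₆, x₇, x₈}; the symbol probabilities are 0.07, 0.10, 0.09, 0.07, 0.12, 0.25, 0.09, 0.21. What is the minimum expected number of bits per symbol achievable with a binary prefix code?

2.86 bits/symbol

Repeatedly combine the two least-probable nodes; the expected code length is the sum of the merged weights.
merge 7/100 + 7/100 → 7/50
merge 9/100 + 9/100 → 9/50
merge 1/10 + 3/25 → 11/50
merge 7/50 + 9/50 → 8/25
merge 21/100 + 11/50 → 43/100
merge 1/4 + 8/25 → 57/100
merge 43/100 + 57/100 → 1
L = 7/50 + 9/50 + 11/50 + 8/25 + 43/100 + 57/100 + 1 = 143/50 = 2.86 bits/symbol.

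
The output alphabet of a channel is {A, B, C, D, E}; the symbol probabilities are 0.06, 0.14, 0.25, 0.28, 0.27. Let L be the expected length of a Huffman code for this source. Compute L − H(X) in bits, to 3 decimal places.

0.035 bits

Entropy H = −Σ p log₂ p ≈ 2.1649 bits.
Huffman merges: 3/50+7/50→1/5; 1/5+1/4→9/20; 27/100+7/25→11/20; 9/20+11/20→1. L = 11/5 ≈ 2.2000.
L − H = 2.2000 − 2.1649 = 0.035 bits.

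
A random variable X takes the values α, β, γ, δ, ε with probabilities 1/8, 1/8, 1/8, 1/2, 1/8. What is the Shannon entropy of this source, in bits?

2 bits

Each probability is a power of 1/2, so log₂(1/p) is an integer.
H = Σ p·log₂(1/p) = 1/8·3 + 1/8·3 + 1/8·3 + 1/2·1 + 1/8·3 = 2 bits.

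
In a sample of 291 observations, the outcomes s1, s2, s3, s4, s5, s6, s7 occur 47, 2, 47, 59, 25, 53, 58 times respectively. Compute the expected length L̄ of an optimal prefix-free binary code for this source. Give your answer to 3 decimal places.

Probabilities are the counts divided by 291.
Repeatedly combine the two least-probable nodes; the expected code length is the sum of the merged weights.
merge 2/291 + 25/291 → 9/97
merge 9/97 + 47/291 → 74/291
merge 47/291 + 53/291 → 100/291
merge 58/291 + 59/291 → 39/97
merge 74/291 + 100/291 → 58/97
merge 39/97 + 58/97 → 1
L = 9/97 + 74/291 + 100/291 + 39/97 + 58/97 + 1 = 261/97 ≈ 2.691 bits/symbol.

2.691 bits/symbol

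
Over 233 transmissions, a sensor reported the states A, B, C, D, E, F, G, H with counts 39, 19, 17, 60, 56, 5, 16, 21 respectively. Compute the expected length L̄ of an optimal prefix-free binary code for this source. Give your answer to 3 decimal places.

Probabilities are the counts divided by 233.
Repeatedly combine the two least-probable nodes; the expected code length is the sum of the merged weights.
merge 5/233 + 16/233 → 21/233
merge 17/233 + 19/233 → 36/233
merge 21/233 + 21/233 → 42/233
merge 36/233 + 39/233 → 75/233
merge 42/233 + 56/233 → 98/233
merge 60/233 + 75/233 → 135/233
merge 98/233 + 135/233 → 1
L = 21/233 + 36/233 + 42/233 + 75/233 + 98/233 + 135/233 + 1 = 640/233 ≈ 2.747 bits/symbol.

2.747 bits/symbol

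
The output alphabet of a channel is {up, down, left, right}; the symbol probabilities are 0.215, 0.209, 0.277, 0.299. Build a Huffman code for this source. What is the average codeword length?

Repeatedly combine the two least-probable nodes; the expected code length is the sum of the merged weights.
merge 209/1000 + 43/200 → 53/125
merge 277/1000 + 299/1000 → 72/125
merge 53/125 + 72/125 → 1
L = 53/125 + 72/125 + 1 = 2 bits/symbol.

2 bits/symbol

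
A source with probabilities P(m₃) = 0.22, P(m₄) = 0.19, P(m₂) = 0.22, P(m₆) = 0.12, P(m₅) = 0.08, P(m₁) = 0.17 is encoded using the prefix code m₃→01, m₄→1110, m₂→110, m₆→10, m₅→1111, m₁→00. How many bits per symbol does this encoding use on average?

L̄ = Σ pᵢ·ℓᵢ = 0.22·2 + 0.19·4 + 0.22·3 + 0.12·2 + 0.08·4 + 0.17·2 = 2.76 bits/symbol.

2.76 bits/symbol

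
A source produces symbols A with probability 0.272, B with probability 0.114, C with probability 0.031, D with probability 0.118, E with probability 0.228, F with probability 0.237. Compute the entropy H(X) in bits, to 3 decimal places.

H = −Σ pᵢ log₂ pᵢ.
−0.272·log₂(0.272) = 0.5109
−0.114·log₂(0.114) = 0.3571
−0.031·log₂(0.031) = 0.1554
−0.118·log₂(0.118) = 0.3638
−0.228·log₂(0.228) = 0.4863
−0.237·log₂(0.237) = 0.4923
Sum ≈ 2.3658 → 2.366 bits.

2.366 bits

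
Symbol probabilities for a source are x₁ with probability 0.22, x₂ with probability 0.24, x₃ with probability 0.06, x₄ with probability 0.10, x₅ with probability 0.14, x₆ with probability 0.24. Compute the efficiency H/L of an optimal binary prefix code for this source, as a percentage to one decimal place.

99.3%

Entropy H = −Σ p log₂ p ≈ 2.4417 bits.
Huffman merges: 3/50+1/10→4/25; 7/50+4/25→3/10; 11/50+6/25→23/50; 6/25+3/10→27/50; 23/50+27/50→1. L = 123/50 ≈ 2.4600.
Efficiency = H/L = 2.4417/2.4600 = 99.3%.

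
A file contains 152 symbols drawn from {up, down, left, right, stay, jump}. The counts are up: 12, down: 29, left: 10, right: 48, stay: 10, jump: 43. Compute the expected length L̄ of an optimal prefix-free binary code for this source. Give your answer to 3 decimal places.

2.342 bits/symbol

Probabilities are the counts divided by 152.
Repeatedly combine the two least-probable nodes; the expected code length is the sum of the merged weights.
merge 5/76 + 5/76 → 5/38
merge 3/38 + 5/38 → 4/19
merge 29/152 + 4/19 → 61/152
merge 43/152 + 6/19 → 91/152
merge 61/152 + 91/152 → 1
L = 5/38 + 4/19 + 61/152 + 91/152 + 1 = 89/38 ≈ 2.342 bits/symbol.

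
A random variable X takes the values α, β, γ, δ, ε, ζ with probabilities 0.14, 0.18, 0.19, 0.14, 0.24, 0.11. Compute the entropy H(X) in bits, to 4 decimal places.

H = −Σ pᵢ log₂ pᵢ.
−0.14·log₂(0.14) = 0.3971
−0.18·log₂(0.18) = 0.4453
−0.19·log₂(0.19) = 0.4552
−0.14·log₂(0.14) = 0.3971
−0.24·log₂(0.24) = 0.4941
−0.11·log₂(0.11) = 0.3503
Sum ≈ 2.5392 → 2.5392 bits.

2.5392 bits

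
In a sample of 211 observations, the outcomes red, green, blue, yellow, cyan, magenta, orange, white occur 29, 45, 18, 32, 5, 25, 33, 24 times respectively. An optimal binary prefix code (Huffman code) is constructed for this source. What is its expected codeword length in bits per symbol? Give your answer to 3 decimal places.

Probabilities are the counts divided by 211.
Repeatedly combine the two least-probable nodes; the expected code length is the sum of the merged weights.
merge 5/211 + 18/211 → 23/211
merge 23/211 + 24/211 → 47/211
merge 25/211 + 29/211 → 54/211
merge 32/211 + 33/211 → 65/211
merge 45/211 + 47/211 → 92/211
merge 54/211 + 65/211 → 119/211
merge 92/211 + 119/211 → 1
L = 23/211 + 47/211 + 54/211 + 65/211 + 92/211 + 119/211 + 1 = 611/211 ≈ 2.896 bits/symbol.

2.896 bits/symbol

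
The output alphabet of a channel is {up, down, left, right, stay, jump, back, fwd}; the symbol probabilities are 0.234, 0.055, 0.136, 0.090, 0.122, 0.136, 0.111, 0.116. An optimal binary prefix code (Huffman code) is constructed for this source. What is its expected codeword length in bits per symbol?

2.911 bits/symbol

Repeatedly combine the two least-probable nodes; the expected code length is the sum of the merged weights.
merge 11/200 + 9/100 → 29/200
merge 111/1000 + 29/250 → 227/1000
merge 61/500 + 17/125 → 129/500
merge 17/125 + 29/200 → 281/1000
merge 227/1000 + 117/500 → 461/1000
merge 129/500 + 281/1000 → 539/1000
merge 461/1000 + 539/1000 → 1
L = 29/200 + 227/1000 + 129/500 + 281/1000 + 461/1000 + 539/1000 + 1 = 2911/1000 = 2.911 bits/symbol.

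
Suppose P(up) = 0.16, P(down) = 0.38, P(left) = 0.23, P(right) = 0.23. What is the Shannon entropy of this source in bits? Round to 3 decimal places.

H = −Σ pᵢ log₂ pᵢ.
−0.16·log₂(0.16) = 0.4230
−0.38·log₂(0.38) = 0.5305
−0.23·log₂(0.23) = 0.4877
−0.23·log₂(0.23) = 0.4877
Sum ≈ 1.9288 → 1.929 bits.

1.929 bits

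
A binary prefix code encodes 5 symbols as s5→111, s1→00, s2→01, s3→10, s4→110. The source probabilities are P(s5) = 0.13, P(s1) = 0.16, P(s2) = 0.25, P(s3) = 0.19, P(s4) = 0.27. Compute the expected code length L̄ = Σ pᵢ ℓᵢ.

2.4 bits/symbol

L̄ = Σ pᵢ·ℓᵢ = 0.13·3 + 0.16·2 + 0.25·2 + 0.19·2 + 0.27·3 = 2.4 bits/symbol.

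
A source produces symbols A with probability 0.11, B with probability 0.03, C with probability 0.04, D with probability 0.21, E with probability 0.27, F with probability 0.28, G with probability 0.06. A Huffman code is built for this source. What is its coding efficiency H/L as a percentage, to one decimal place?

Entropy H = −Σ p log₂ p ≈ 2.4284 bits.
Huffman merges: 3/100+1/25→7/100; 3/50+7/100→13/100; 11/100+13/100→6/25; 21/100+6/25→9/20; 27/100+7/25→11/20; 9/20+11/20→1. L = 61/25 ≈ 2.4400.
Efficiency = H/L = 2.4284/2.4400 = 99.5%.

99.5%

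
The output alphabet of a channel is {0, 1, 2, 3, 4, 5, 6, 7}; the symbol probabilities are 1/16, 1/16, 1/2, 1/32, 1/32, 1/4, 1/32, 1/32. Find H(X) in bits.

2.125 bits

Each probability is a power of 1/2, so log₂(1/p) is an integer.
H = Σ p·log₂(1/p) = 1/16·4 + 1/16·4 + 1/2·1 + 1/32·5 + 1/32·5 + 1/4·2 + 1/32·5 + 1/32·5 = 2.125 bits.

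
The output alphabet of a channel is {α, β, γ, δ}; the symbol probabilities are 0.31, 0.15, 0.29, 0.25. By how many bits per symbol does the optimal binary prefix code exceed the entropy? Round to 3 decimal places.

Entropy H = −Σ p log₂ p ≈ 1.9522 bits.
Huffman merges: 3/20+1/4→2/5; 29/100+31/100→3/5; 2/5+3/5→1. L = 2 ≈ 2.0000.
L − H = 2.0000 − 1.9522 = 0.048 bits.

0.048 bits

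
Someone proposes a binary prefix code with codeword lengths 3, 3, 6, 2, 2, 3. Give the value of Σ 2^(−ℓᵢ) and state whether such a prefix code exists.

With common denominator 2^6 = 64: Σ 2^(−ℓᵢ) = 8/64 + 8/64 + 1/64 + 16/64 + 16/64 + 8/64 = 57/64 = 0.890625.
Kraft's inequality requires Σ ≤ 1; here Σ = 0.890625 ≤ 1, so such a prefix code exists.

0.890625; yes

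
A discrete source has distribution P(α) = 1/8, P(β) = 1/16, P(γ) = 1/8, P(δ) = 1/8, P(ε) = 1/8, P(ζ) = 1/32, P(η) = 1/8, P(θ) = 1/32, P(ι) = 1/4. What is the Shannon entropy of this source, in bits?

Each probability is a power of 1/2, so log₂(1/p) is an integer.
H = Σ p·log₂(1/p) = 1/8·3 + 1/16·4 + 1/8·3 + 1/8·3 + 1/8·3 + 1/32·5 + 1/8·3 + 1/32·5 + 1/4·2 = 2.9375 bits.

2.9375 bits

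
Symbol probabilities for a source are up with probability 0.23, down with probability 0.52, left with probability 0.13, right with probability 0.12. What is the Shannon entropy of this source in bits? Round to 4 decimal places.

1.7280 bits

H = −Σ pᵢ log₂ pᵢ.
−0.23·log₂(0.23) = 0.4877
−0.52·log₂(0.52) = 0.4906
−0.13·log₂(0.13) = 0.3826
−0.12·log₂(0.12) = 0.3671
Sum ≈ 1.7280 → 1.7280 bits.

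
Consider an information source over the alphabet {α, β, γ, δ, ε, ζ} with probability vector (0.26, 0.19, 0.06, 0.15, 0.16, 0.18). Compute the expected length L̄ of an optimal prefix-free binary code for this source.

2.55 bits/symbol

Repeatedly combine the two least-probable nodes; the expected code length is the sum of the merged weights.
merge 3/50 + 3/20 → 21/100
merge 4/25 + 9/50 → 17/50
merge 19/100 + 21/100 → 2/5
merge 13/50 + 17/50 → 3/5
merge 2/5 + 3/5 → 1
L = 21/100 + 17/50 + 2/5 + 3/5 + 1 = 51/20 = 2.55 bits/symbol.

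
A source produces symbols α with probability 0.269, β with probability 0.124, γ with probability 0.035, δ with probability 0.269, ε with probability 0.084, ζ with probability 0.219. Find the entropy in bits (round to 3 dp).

2.342 bits

H = −Σ pᵢ log₂ pᵢ.
−0.269·log₂(0.269) = 0.5096
−0.124·log₂(0.124) = 0.3734
−0.035·log₂(0.035) = 0.1693
−0.269·log₂(0.269) = 0.5096
−0.084·log₂(0.084) = 0.3002
−0.219·log₂(0.219) = 0.4798
Sum ≈ 2.3419 → 2.342 bits.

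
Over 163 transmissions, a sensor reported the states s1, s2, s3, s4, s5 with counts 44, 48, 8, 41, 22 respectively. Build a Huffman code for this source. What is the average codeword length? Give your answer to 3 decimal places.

Probabilities are the counts divided by 163.
Repeatedly combine the two least-probable nodes; the expected code length is the sum of the merged weights.
merge 8/163 + 22/163 → 30/163
merge 30/163 + 41/163 → 71/163
merge 44/163 + 48/163 → 92/163
merge 71/163 + 92/163 → 1
L = 30/163 + 71/163 + 92/163 + 1 = 356/163 ≈ 2.184 bits/symbol.

2.184 bits/symbol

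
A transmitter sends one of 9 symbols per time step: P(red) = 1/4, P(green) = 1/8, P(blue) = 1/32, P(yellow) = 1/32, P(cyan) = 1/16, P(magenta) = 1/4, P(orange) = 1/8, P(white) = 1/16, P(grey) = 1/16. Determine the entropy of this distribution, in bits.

2.8125 bits

Each probability is a power of 1/2, so log₂(1/p) is an integer.
H = Σ p·log₂(1/p) = 1/4·2 + 1/8·3 + 1/32·5 + 1/32·5 + 1/16·4 + 1/4·2 + 1/8·3 + 1/16·4 + 1/16·4 = 2.8125 bits.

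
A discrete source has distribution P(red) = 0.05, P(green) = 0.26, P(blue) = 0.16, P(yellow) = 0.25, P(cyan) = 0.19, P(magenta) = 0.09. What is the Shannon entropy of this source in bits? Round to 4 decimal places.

H = −Σ pᵢ log₂ pᵢ.
−0.05·log₂(0.05) = 0.2161
−0.26·log₂(0.26) = 0.5053
−0.16·log₂(0.16) = 0.4230
−0.25·log₂(0.25) = 0.5000
−0.19·log₂(0.19) = 0.4552
−0.09·log₂(0.09) = 0.3127
Sum ≈ 2.4123 → 2.4123 bits.

2.4123 bits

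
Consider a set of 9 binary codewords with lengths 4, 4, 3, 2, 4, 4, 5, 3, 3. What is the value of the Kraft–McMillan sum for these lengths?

0.90625

With common denominator 2^5 = 32: Σ 2^(−ℓᵢ) = 2/32 + 2/32 + 4/32 + 8/32 + 2/32 + 2/32 + 1/32 + 4/32 + 4/32 = 29/32 = 0.90625.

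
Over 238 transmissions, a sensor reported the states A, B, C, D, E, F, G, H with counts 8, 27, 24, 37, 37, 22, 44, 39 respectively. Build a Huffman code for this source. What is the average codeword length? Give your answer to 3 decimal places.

2.941 bits/symbol

Probabilities are the counts divided by 238.
Repeatedly combine the two least-probable nodes; the expected code length is the sum of the merged weights.
merge 4/119 + 11/119 → 15/119
merge 12/119 + 27/238 → 3/14
merge 15/119 + 37/238 → 67/238
merge 37/238 + 39/238 → 38/119
merge 22/119 + 3/14 → 95/238
merge 67/238 + 38/119 → 143/238
merge 95/238 + 143/238 → 1
L = 15/119 + 3/14 + 67/238 + 38/119 + 95/238 + 143/238 + 1 = 50/17 ≈ 2.941 bits/symbol.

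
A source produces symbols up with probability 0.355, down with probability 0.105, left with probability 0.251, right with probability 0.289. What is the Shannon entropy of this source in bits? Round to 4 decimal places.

H = −Σ pᵢ log₂ pᵢ.
−0.355·log₂(0.355) = 0.5304
−0.105·log₂(0.105) = 0.3414
−0.251·log₂(0.251) = 0.5006
−0.289·log₂(0.289) = 0.5176
Sum ≈ 1.8899 → 1.8899 bits.

1.8899 bits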